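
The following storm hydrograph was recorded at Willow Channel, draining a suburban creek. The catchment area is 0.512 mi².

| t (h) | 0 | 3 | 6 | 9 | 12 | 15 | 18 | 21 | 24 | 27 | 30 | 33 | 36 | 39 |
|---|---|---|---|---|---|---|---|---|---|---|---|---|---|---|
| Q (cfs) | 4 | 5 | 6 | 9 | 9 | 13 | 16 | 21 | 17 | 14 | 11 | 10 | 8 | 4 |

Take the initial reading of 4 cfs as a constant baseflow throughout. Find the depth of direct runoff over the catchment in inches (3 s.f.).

Direct runoff: 0.0, 1.0, 2.0, 5.0, 5.0, 9.0, 12.0, 17.0, 13.0, 10.0, 7.0, 6.0, 4.0, 0.0 cfs; ΣQ_DR = 91.00 cfs.
V = ΣQ_DR · Δt = 91.00 × 10800 s = 9.828 × 10^5 ft³.
Over A = 0.512 mi², depth = V / A = 0.826 in.

d ≈ 0.826 in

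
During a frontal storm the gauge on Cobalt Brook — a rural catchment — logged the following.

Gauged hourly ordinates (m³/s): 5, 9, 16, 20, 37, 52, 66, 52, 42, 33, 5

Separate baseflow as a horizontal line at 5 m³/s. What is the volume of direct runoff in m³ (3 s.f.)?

V ≈ 1.02 × 10^6 m³

Direct-runoff ordinates (Q − Q_b): 0.0, 4.0, 11.0, 15.0, 32.0, 47.0, 61.0, 47.0, 37.0, 28.0, 0.0 m³/s.
ΣQ_DR = 282.0 m³/s.
With Δt = 1 h = 3600 s, V = ΣQ_DR · Δt = 282.0 × 3600 = 1.02 × 10^6 m³.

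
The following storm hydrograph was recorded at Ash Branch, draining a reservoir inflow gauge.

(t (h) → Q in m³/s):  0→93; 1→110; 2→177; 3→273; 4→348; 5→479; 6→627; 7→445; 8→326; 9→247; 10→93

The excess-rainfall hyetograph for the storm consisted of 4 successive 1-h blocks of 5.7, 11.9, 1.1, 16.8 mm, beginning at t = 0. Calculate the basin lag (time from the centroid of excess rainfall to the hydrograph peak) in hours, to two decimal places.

Centroid of excess rainfall: t_c = Σ P_i·t̄_i / ΣP_i = 2.3169 h (block centres at 0.5, 1.5, 2.5, 3.5 h).
Hydrograph peak occurs at t = 6 h, so basin lag t_L = 6 − 2.3169 = 3.68 h.

t_L ≈ 3.68 h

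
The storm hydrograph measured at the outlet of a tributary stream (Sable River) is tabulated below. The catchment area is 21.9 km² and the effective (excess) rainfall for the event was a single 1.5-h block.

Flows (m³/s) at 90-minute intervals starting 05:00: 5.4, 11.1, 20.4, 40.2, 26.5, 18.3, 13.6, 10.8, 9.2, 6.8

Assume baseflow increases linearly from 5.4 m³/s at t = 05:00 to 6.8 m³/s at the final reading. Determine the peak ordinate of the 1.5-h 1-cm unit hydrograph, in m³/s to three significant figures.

U_p ≈ 13.7 m³/s

Direct runoff: 0.00, 5.54, 14.69, 34.33, 20.48, 12.12, 7.27, 4.31, 2.56, 0.00 m³/s; ΣQ_DR = 101.3 m³/s, peak = 34.33 m³/s.
Runoff depth d = ΣQ_DR·Δt / A = 101.3 × 5400 / (21.9 km²) = 24.98 mm.
The 1-cm UH is the DRH scaled by (10 mm)/d, so U_p = 34.33 × 10/24.98 = 13.7 m³/s.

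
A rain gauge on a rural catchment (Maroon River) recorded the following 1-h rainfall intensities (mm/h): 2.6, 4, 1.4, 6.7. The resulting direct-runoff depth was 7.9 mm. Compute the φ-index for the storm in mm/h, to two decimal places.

φ ≈ 1.80 mm/h

Only the 3 blocks with intensity above φ contribute runoff: 2.6, 4, 6.7 mm/h.
Σ(I−φ)·Δt = d  ⇒  (2.6+4+6.7 − 3φ)·1 = 7.9
φ = (13.30 − 7.9/1) / 3 = 1.80 mm/h.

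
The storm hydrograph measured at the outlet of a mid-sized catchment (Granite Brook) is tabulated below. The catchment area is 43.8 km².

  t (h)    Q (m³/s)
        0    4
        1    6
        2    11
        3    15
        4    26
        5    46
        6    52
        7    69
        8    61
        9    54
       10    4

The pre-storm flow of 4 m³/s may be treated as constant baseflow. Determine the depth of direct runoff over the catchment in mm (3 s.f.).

d ≈ 25.0 mm

Direct runoff: 0.0, 2.0, 7.0, 11.0, 22.0, 42.0, 48.0, 65.0, 57.0, 50.0, 0.0 m³/s; ΣQ_DR = 304.0 m³/s.
V = ΣQ_DR · Δt = 304.0 × 3600 s = 1.094 × 10^6 m³.
Over A = 43.8 km², depth = V / A = 25.0 mm.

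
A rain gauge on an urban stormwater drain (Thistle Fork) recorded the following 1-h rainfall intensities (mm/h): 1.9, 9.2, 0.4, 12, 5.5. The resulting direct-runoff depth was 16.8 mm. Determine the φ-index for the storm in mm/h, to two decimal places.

φ ≈ 3.30 mm/h

Only the 3 blocks with intensity above φ contribute runoff: 9.2, 12, 5.5 mm/h.
Σ(I−φ)·Δt = d  ⇒  (9.2+12+5.5 − 3φ)·1 = 16.8
φ = (26.70 − 16.8/1) / 3 = 3.30 mm/h.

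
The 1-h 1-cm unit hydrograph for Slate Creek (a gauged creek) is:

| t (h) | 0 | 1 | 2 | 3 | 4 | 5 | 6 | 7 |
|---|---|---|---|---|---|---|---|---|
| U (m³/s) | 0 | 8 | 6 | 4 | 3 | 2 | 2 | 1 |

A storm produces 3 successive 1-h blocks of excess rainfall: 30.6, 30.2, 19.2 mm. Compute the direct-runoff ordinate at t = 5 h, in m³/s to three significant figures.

By discrete convolution, Q_j = Σ (P_i / 10 mm) · U_{j−i}.
At t = 5 h (j=5): Q = (30.6/10)·2 + (30.2/10)·3 + (19.2/10)·4 = 22.9 m³/s.

Q ≈ 22.9 m³/s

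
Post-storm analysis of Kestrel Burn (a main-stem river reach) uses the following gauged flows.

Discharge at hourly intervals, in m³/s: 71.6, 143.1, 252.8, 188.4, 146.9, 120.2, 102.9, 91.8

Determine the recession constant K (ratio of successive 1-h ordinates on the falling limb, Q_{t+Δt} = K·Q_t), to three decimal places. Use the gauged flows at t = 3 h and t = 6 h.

Using the recession-limb readings at t = 3 h and t = 6 h: Q falls from 188.4 to 102.9 m³/s over 3 intervals.
K = (Q₂/Q₁)^(1/3) = (102.9/188.4)^(1/3) = 0.817.

K ≈ 0.817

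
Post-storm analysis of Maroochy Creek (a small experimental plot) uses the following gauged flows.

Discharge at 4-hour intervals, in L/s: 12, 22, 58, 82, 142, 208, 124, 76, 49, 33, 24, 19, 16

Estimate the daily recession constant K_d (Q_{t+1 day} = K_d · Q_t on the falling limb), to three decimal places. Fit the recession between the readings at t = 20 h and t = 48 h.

Between t = 20 h and t = 48 h the flow falls from 208 to 16 L/s over 7×4 h = 28 h.
Per-interval ratio K = (16/208)^(1/7) = 0.6932; K_d = K^(24/4) = 0.111.

K_d ≈ 0.111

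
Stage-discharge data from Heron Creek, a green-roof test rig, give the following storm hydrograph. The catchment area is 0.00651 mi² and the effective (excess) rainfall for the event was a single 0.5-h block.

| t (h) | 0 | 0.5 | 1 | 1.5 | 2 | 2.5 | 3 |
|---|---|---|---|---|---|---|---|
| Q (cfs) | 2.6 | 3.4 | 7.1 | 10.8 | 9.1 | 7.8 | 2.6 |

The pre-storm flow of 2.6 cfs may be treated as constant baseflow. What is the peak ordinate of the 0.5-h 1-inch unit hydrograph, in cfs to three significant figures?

U_p ≈ 2.73 cfs

Direct runoff: 0.0, 0.8, 4.5, 8.2, 6.5, 5.2, 0.0 cfs; ΣQ_DR = 25.20 cfs, peak = 8.2 cfs.
Runoff depth d = ΣQ_DR·Δt / A = 25.20 × 1800 / (0.00651 mi²) = 2.999 in.
The 1-inch UH is the DRH scaled by (1 in)/d, so U_p = 8.2 × 1/2.999 = 2.73 cfs.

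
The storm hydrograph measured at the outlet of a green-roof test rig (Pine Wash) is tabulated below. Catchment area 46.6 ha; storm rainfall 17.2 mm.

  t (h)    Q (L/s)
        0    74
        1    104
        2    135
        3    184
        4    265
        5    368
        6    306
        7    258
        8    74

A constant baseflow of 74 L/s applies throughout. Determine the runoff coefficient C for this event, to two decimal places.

C ≈ 0.49

ΣQ_DR = 1102 L/s; V = ΣQ_DR·Δt = 3.967 × 10^6 L.
Runoff depth d = V / A = 8.513 mm.
C = d / P = 8.513 / 17.2 = 0.49.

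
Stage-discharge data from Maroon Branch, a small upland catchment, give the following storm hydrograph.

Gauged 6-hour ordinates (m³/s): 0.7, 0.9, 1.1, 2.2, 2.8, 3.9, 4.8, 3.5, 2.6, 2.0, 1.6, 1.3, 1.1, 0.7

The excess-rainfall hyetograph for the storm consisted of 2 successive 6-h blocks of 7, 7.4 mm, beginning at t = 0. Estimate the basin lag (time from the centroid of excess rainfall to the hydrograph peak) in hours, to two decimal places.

t_L ≈ 29.92 h

Centroid of excess rainfall: t_c = Σ P_i·t̄_i / ΣP_i = 6.0833 h (block centres at 3, 9 h).
Hydrograph peak occurs at t = 36 h, so basin lag t_L = 36 − 6.0833 = 29.92 h.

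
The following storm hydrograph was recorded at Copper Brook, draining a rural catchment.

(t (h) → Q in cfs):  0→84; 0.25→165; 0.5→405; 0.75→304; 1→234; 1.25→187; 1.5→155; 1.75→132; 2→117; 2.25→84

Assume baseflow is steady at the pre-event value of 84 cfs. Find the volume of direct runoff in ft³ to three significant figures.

Direct-runoff ordinates (Q − Q_b): 0.0, 81.0, 321.0, 220.0, 150.0, 103.0, 71.0, 48.0, 33.0, 0.0 cfs.
ΣQ_DR = 1027 cfs.
With Δt = 0.25 h = 900 s, V = ΣQ_DR · Δt = 1027 × 900 = 9.24 × 10^5 ft³.

V ≈ 9.24 × 10^5 ft³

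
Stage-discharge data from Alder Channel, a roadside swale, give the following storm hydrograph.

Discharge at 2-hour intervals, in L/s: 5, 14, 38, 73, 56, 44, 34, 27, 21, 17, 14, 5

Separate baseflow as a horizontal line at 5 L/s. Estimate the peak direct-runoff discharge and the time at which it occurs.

Subtracting baseflow gives direct-runoff ordinates: 0.0, 9.0, 33.0, 68.0, 51.0, 39.0, 29.0, 22.0, 16.0, 12.0, 9.0, 0.0 L/s.
The maximum is 68.0 L/s, occurring at the reading for t = 6 h.

Q_p = 68.0 L/s at t = 6 h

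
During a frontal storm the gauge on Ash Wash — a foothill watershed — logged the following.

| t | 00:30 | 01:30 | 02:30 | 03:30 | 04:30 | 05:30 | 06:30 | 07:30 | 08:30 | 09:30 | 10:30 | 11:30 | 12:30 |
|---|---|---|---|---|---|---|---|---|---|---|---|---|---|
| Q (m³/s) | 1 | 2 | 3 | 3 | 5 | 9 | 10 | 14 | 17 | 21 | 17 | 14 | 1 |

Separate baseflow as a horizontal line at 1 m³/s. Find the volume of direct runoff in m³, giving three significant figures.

Direct-runoff ordinates (Q − Q_b): 0.0, 1.0, 2.0, 2.0, 4.0, 8.0, 9.0, 13.0, 16.0, 20.0, 16.0, 13.0, 0.0 m³/s.
ΣQ_DR = 104.0 m³/s.
With Δt = 1 h = 3600 s, V = ΣQ_DR · Δt = 104.0 × 3600 = 3.74 × 10^5 m³.

V ≈ 3.74 × 10^5 m³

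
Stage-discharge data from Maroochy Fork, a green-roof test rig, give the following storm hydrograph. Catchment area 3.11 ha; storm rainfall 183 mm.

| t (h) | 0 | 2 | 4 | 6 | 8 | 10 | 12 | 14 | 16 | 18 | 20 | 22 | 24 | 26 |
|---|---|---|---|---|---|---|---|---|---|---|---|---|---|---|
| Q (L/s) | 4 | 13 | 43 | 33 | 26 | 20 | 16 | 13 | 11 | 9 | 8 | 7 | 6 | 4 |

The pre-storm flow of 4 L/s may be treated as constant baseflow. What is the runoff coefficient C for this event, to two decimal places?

C ≈ 0.20

ΣQ_DR = 157.0 L/s; V = ΣQ_DR·Δt = 1.130 × 10^6 L.
Runoff depth d = V / A = 36.35 mm.
C = d / P = 36.35 / 183 = 0.20.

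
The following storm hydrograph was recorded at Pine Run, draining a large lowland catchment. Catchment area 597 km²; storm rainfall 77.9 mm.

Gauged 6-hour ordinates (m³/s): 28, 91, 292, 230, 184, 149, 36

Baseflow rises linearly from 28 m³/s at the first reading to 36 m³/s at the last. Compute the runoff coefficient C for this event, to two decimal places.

ΣQ_DR = 786.0 m³/s; V = ΣQ_DR·Δt = 1.698 × 10^7 m³.
Runoff depth d = V / A = 28.44 mm.
C = d / P = 28.44 / 77.9 = 0.37.

C ≈ 0.37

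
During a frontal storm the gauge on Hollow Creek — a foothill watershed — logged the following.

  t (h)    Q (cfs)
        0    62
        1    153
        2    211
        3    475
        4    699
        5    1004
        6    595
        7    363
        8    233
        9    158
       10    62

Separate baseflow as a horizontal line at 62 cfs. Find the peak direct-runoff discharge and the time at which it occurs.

Q_p = 942.0 cfs at t = 5 h

Subtracting baseflow gives direct-runoff ordinates: 0.0, 91.0, 149.0, 413.0, 637.0, 942.0, 533.0, 301.0, 171.0, 96.0, 0.0 cfs.
The maximum is 942.0 cfs, occurring at the reading for t = 5 h.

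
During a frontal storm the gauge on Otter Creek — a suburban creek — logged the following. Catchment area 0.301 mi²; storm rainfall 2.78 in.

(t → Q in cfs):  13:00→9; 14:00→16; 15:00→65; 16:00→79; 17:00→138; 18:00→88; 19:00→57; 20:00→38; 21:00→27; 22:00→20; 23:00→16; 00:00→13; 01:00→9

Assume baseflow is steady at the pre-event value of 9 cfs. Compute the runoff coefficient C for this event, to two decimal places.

C ≈ 0.85

ΣQ_DR = 458.0 cfs; V = ΣQ_DR·Δt = 1.649 × 10^6 ft³.
Runoff depth d = V / A = 2.358 in.
C = d / P = 2.358 / 2.78 = 0.85.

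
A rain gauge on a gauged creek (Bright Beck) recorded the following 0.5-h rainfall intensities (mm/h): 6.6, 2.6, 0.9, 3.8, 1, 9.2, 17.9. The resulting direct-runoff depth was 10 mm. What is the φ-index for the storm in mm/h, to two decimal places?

Only the 3 blocks with intensity above φ contribute runoff: 6.6, 9.2, 17.9 mm/h.
Σ(I−φ)·Δt = d  ⇒  (6.6+9.2+17.9 − 3φ)·0.5 = 10
φ = (33.70 − 10/0.5) / 3 = 4.57 mm/h.

φ ≈ 4.57 mm/h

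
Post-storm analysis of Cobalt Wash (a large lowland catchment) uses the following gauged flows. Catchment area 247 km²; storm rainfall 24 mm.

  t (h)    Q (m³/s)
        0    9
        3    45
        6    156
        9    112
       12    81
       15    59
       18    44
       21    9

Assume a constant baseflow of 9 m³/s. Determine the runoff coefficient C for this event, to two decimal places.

C ≈ 0.81

ΣQ_DR = 443.0 m³/s; V = ΣQ_DR·Δt = 4.784 × 10^6 m³.
Runoff depth d = V / A = 19.37 mm.
C = d / P = 19.37 / 24 = 0.81.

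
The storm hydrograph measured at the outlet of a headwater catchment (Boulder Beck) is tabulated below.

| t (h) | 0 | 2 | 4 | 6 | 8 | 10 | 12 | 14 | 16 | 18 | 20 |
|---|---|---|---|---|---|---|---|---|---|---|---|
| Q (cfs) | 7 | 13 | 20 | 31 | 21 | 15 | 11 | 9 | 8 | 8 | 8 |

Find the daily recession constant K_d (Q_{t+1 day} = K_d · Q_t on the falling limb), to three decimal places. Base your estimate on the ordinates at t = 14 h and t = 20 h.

K_d ≈ 0.624

Between t = 14 h and t = 20 h the flow falls from 9 to 8 cfs over 3×2 h = 6 h.
Per-interval ratio K = (8/9)^(1/3) = 0.9615; K_d = K^(24/2) = 0.624.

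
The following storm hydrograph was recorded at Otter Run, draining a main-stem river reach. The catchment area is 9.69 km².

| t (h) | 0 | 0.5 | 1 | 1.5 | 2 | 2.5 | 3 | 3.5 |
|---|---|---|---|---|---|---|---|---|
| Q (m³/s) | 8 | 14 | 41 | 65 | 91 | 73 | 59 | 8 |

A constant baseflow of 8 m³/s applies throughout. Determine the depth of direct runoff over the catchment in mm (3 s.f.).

d ≈ 54.8 mm

Direct runoff: 0.0, 6.0, 33.0, 57.0, 83.0, 65.0, 51.0, 0.0 m³/s; ΣQ_DR = 295.0 m³/s.
V = ΣQ_DR · Δt = 295.0 × 1800 s = 5.310 × 10^5 m³.
Over A = 9.69 km², depth = V / A = 54.8 mm.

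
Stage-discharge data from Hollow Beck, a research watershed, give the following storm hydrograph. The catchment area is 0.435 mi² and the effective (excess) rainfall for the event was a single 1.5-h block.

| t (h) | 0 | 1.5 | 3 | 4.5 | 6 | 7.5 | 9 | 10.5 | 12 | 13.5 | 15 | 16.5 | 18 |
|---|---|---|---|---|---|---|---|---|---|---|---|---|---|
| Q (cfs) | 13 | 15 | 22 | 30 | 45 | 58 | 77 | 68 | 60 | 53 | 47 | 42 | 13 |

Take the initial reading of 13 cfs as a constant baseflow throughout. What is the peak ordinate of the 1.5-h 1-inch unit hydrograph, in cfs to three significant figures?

Direct runoff: 0.0, 2.0, 9.0, 17.0, 32.0, 45.0, 64.0, 55.0, 47.0, 40.0, 34.0, 29.0, 0.0 cfs; ΣQ_DR = 374.0 cfs, peak = 64.0 cfs.
Runoff depth d = ΣQ_DR·Δt / A = 374.0 × 5400 / (0.435 mi²) = 1.998 in.
The 1-inch UH is the DRH scaled by (1 in)/d, so U_p = 64.0 × 1/1.998 = 32.0 cfs.

U_p ≈ 32.0 cfs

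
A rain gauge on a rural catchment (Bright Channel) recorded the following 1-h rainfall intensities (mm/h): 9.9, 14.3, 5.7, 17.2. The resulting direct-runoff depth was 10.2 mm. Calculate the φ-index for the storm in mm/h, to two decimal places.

Only the 2 blocks with intensity above φ contribute runoff: 14.3, 17.2 mm/h.
Σ(I−φ)·Δt = d  ⇒  (14.3+17.2 − 2φ)·1 = 10.2
φ = (31.50 − 10.2/1) / 2 = 10.65 mm/h.

φ ≈ 10.65 mm/h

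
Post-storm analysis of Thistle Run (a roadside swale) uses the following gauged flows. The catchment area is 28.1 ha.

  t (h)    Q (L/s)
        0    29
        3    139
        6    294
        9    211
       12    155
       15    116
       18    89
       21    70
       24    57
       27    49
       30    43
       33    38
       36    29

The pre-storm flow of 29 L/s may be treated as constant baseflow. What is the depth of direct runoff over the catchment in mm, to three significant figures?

Direct runoff: 0.0, 110.0, 265.0, 182.0, 126.0, 87.0, 60.0, 41.0, 28.0, 20.0, 14.0, 9.0, 0.0 L/s; ΣQ_DR = 942.0 L/s.
V = ΣQ_DR · Δt = 942.0 × 10800 s = 1.017 × 10^7 L.
Over A = 28.1 ha, depth = V / A = 36.2 mm.

d ≈ 36.2 mm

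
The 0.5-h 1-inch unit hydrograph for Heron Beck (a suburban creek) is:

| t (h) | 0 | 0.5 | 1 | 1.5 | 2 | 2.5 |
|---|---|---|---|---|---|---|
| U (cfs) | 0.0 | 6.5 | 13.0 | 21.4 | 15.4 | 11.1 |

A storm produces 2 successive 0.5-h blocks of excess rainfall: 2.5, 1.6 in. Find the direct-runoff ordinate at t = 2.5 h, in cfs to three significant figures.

Q ≈ 52.4 cfs

By discrete convolution, Q_j = Σ (P_i / 1 in) · U_{j−i}.
At t = 2.5 h (j=5): Q = (2.5/1)·11.1 + (1.6/1)·15.4 = 52.4 cfs.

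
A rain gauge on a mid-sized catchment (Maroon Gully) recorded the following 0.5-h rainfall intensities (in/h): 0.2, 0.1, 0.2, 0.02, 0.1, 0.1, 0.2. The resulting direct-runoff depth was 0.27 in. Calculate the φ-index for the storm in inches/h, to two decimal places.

φ ≈ 0.06 in/h

Only the 6 blocks with intensity above φ contribute runoff: 0.2, 0.1, 0.2, 0.1, 0.1, 0.2 in/h.
Σ(I−φ)·Δt = d  ⇒  (0.2+0.1+0.2+0.1+0.1+0.2 − 6φ)·0.5 = 0.27
φ = (0.9000 − 0.27/0.5) / 6 = 0.06 in/h.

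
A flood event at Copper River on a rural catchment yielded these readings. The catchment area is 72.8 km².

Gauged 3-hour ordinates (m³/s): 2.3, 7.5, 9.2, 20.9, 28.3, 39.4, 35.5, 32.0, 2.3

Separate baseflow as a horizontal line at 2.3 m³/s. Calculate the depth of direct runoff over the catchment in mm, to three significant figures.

Direct runoff: 0.0, 5.2, 6.9, 18.6, 26.0, 37.1, 33.2, 29.7, 0.0 m³/s; ΣQ_DR = 156.7 m³/s.
V = ΣQ_DR · Δt = 156.7 × 10800 s = 1.692 × 10^6 m³.
Over A = 72.8 km², depth = V / A = 23.2 mm.

d ≈ 23.2 mm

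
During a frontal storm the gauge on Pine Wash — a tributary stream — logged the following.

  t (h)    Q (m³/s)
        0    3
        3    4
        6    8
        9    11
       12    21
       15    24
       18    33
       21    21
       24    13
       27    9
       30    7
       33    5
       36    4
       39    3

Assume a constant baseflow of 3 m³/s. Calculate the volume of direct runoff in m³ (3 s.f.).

Direct-runoff ordinates (Q − Q_b): 0.0, 1.0, 5.0, 8.0, 18.0, 21.0, 30.0, 18.0, 10.0, 6.0, 4.0, 2.0, 1.0, 0.0 m³/s.
ΣQ_DR = 124.0 m³/s.
With Δt = 3 h = 10800 s, V = ΣQ_DR · Δt = 124.0 × 10800 = 1.34 × 10^6 m³.

V ≈ 1.34 × 10^6 m³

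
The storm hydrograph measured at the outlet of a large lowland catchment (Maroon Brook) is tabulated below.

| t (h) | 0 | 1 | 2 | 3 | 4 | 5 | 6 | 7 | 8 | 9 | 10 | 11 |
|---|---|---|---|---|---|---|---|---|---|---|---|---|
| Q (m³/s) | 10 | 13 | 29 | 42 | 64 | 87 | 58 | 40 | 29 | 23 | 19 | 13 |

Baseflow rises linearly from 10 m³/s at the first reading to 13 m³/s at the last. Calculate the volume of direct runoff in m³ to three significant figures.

V ≈ 1.04 × 10^6 m³

Direct-runoff ordinates (Q − Q_b): 0.00, 2.73, 18.45, 31.18, 52.91, 75.64, 46.36, 28.09, 16.82, 10.55, 6.27, 0.00 m³/s.
ΣQ_DR = 289.0 m³/s.
With Δt = 1 h = 3600 s, V = ΣQ_DR · Δt = 289.0 × 3600 = 1.04 × 10^6 m³.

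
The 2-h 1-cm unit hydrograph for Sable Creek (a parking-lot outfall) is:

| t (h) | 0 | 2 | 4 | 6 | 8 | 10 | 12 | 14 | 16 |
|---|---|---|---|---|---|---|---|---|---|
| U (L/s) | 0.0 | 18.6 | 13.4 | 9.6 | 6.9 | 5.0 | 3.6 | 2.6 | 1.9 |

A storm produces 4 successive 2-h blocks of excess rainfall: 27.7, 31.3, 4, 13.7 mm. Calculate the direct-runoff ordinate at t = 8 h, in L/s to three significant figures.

Q ≈ 80.0 L/s

By discrete convolution, Q_j = Σ (P_i / 10 mm) · U_{j−i}.
At t = 8 h (j=4): Q = (27.7/10)·6.9 + (31.3/10)·9.6 + (4/10)·13.4 + (13.7/10)·18.6 = 80.0 L/s.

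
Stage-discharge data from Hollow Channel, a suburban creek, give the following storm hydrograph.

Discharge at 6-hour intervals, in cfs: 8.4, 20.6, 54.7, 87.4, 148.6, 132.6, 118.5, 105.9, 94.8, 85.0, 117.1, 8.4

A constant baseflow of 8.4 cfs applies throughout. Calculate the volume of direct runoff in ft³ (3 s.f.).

V ≈ 1.90 × 10^7 ft³

Direct-runoff ordinates (Q − Q_b): 0.0, 12.2, 46.3, 79.0, 140.2, 124.2, 110.1, 97.5, 86.4, 76.6, 108.7, 0.0 cfs.
ΣQ_DR = 881.2 cfs.
With Δt = 6 h = 21600 s, V = ΣQ_DR · Δt = 881.2 × 21600 = 1.90 × 10^7 ft³.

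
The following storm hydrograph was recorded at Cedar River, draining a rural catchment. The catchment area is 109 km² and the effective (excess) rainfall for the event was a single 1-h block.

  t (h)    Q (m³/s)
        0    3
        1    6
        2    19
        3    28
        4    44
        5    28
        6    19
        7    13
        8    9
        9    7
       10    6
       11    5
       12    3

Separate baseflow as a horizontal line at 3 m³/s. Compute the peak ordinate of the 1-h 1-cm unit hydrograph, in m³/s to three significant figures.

Direct runoff: 0.0, 3.0, 16.0, 25.0, 41.0, 25.0, 16.0, 10.0, 6.0, 4.0, 3.0, 2.0, 0.0 m³/s; ΣQ_DR = 151.0 m³/s, peak = 41.0 m³/s.
Runoff depth d = ΣQ_DR·Δt / A = 151.0 × 3600 / (109 km²) = 4.987 mm.
The 1-cm UH is the DRH scaled by (10 mm)/d, so U_p = 41.0 × 10/4.987 = 82.2 m³/s.

U_p ≈ 82.2 m³/s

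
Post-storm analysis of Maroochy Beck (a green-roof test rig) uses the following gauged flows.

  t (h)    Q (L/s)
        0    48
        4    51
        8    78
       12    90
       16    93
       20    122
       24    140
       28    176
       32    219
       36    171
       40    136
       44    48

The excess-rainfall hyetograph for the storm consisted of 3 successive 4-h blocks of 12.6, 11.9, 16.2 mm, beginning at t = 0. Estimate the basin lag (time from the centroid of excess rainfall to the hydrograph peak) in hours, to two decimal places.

Centroid of excess rainfall: t_c = Σ P_i·t̄_i / ΣP_i = 6.3538 h (block centres at 2, 6, 10 h).
Hydrograph peak occurs at t = 32 h, so basin lag t_L = 32 − 6.3538 = 25.65 h.

t_L ≈ 25.65 h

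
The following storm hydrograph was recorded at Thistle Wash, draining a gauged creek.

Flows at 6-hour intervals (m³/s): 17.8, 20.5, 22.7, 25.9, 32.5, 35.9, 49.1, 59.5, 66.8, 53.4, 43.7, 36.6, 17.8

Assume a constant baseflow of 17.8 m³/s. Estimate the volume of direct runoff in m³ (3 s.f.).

V ≈ 5.42 × 10^6 m³

Direct-runoff ordinates (Q − Q_b): 0.0, 2.7, 4.9, 8.1, 14.7, 18.1, 31.3, 41.7, 49.0, 35.6, 25.9, 18.8, 0.0 m³/s.
ΣQ_DR = 250.8 m³/s.
With Δt = 6 h = 21600 s, V = ΣQ_DR · Δt = 250.8 × 21600 = 5.42 × 10^6 m³.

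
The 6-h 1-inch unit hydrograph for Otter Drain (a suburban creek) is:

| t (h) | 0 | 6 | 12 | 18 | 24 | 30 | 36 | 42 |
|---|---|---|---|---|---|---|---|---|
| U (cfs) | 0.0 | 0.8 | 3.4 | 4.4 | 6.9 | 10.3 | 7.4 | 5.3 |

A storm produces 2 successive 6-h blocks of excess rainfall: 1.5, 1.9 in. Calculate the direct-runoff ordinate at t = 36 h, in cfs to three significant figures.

Q ≈ 30.7 cfs

By discrete convolution, Q_j = Σ (P_i / 1 in) · U_{j−i}.
At t = 36 h (j=6): Q = (1.5/1)·7.4 + (1.9/1)·10.3 = 30.7 cfs.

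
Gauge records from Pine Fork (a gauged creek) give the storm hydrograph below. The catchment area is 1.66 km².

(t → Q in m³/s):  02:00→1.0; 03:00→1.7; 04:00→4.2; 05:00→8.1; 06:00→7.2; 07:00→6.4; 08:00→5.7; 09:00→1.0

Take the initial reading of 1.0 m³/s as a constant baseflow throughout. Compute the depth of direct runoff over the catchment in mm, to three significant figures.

d ≈ 59.2 mm

Direct runoff: 0.0, 0.7, 3.2, 7.1, 6.2, 5.4, 4.7, 0.0 m³/s; ΣQ_DR = 27.30 m³/s.
V = ΣQ_DR · Δt = 27.30 × 3600 s = 98280 m³.
Over A = 1.66 km², depth = V / A = 59.2 mm.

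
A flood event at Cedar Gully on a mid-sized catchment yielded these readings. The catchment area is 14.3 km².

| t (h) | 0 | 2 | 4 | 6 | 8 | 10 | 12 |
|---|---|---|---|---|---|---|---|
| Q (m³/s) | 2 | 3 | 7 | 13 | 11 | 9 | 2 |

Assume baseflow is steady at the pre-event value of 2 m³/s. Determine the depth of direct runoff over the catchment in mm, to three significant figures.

d ≈ 16.6 mm

Direct runoff: 0.0, 1.0, 5.0, 11.0, 9.0, 7.0, 0.0 m³/s; ΣQ_DR = 33.00 m³/s.
V = ΣQ_DR · Δt = 33.00 × 7200 s = 2.376 × 10^5 m³.
Over A = 14.3 km², depth = V / A = 16.6 mm.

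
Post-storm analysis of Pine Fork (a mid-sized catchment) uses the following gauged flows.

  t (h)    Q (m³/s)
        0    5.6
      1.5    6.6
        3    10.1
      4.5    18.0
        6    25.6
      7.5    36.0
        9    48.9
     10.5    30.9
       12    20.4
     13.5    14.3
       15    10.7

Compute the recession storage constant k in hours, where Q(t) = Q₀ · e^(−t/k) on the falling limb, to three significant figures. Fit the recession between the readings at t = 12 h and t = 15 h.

k ≈ 4.65 h

On the falling limb, Q drops from 20.4 to 10.7 m³/s between t = 12 h and t = 15 h (Δt = 3 h).
k = −Δt / ln(Q₂/Q₁) = −3 / ln(10.7/20.4) = 4.65 h.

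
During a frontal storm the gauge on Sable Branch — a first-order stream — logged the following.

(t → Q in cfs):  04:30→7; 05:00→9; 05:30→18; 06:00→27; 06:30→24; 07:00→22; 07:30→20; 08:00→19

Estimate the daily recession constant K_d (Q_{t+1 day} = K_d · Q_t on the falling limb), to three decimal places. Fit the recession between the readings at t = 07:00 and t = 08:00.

K_d ≈ 0.030

Between t = 07:00 and t = 08:00 the flow falls from 22 to 19 cfs over 2×0.5 h = 1 h.
Per-interval ratio K = (19/22)^(1/2) = 0.9293; K_d = K^(24/0.5) = 0.030.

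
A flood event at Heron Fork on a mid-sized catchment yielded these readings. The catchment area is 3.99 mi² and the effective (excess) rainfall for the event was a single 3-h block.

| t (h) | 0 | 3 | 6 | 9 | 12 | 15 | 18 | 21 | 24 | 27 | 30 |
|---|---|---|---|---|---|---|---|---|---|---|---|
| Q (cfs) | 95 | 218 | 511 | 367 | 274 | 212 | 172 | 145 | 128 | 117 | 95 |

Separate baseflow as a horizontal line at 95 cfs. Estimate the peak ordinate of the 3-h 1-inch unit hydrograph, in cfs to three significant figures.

Direct runoff: 0.0, 123.0, 416.0, 272.0, 179.0, 117.0, 77.0, 50.0, 33.0, 22.0, 0.0 cfs; ΣQ_DR = 1289 cfs, peak = 416.0 cfs.
Runoff depth d = ΣQ_DR·Δt / A = 1289 × 10800 / (3.99 mi²) = 1.502 in.
The 1-inch UH is the DRH scaled by (1 in)/d, so U_p = 416.0 × 1/1.502 = 277 cfs.

U_p ≈ 277 cfs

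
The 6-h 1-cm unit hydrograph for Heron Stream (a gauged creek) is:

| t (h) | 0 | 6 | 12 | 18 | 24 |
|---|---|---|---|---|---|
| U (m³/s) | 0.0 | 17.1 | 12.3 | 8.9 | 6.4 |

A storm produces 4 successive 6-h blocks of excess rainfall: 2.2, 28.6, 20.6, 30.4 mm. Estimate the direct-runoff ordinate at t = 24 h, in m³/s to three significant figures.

By discrete convolution, Q_j = Σ (P_i / 10 mm) · U_{j−i}.
At t = 24 h (j=4): Q = (2.2/10)·6.4 + (28.6/10)·8.9 + (20.6/10)·12.3 + (30.4/10)·17.1 = 104 m³/s.

Q ≈ 104 m³/s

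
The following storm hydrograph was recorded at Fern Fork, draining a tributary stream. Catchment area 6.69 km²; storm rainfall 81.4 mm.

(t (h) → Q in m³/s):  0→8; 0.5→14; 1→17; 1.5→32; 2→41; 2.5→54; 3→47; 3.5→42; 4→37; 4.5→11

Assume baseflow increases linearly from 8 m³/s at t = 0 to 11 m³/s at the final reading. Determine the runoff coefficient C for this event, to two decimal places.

C ≈ 0.69

ΣQ_DR = 208.0 m³/s; V = ΣQ_DR·Δt = 3.744 × 10^5 m³.
Runoff depth d = V / A = 55.96 mm.
C = d / P = 55.96 / 81.4 = 0.69.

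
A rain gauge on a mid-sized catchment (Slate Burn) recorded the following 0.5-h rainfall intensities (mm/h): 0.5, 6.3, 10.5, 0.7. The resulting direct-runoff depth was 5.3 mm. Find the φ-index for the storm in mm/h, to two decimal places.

Only the 2 blocks with intensity above φ contribute runoff: 6.3, 10.5 mm/h.
Σ(I−φ)·Δt = d  ⇒  (6.3+10.5 − 2φ)·0.5 = 5.3
φ = (16.80 − 5.3/0.5) / 2 = 3.10 mm/h.

φ ≈ 3.10 mm/h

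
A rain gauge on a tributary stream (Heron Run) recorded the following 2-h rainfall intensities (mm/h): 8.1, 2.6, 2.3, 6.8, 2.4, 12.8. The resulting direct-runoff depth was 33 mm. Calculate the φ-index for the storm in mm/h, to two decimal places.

Only the 3 blocks with intensity above φ contribute runoff: 8.1, 6.8, 12.8 mm/h.
Σ(I−φ)·Δt = d  ⇒  (8.1+6.8+12.8 − 3φ)·2 = 33
φ = (27.70 − 33/2) / 3 = 3.73 mm/h.

φ ≈ 3.73 mm/h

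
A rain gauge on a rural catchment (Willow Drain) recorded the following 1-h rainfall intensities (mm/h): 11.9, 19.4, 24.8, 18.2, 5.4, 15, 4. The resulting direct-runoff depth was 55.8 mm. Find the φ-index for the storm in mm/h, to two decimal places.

Only the 5 blocks with intensity above φ contribute runoff: 11.9, 19.4, 24.8, 18.2, 15 mm/h.
Σ(I−φ)·Δt = d  ⇒  (11.9+19.4+24.8+18.2+15 − 5φ)·1 = 55.8
φ = (89.30 − 55.8/1) / 5 = 6.70 mm/h.

φ ≈ 6.70 mm/h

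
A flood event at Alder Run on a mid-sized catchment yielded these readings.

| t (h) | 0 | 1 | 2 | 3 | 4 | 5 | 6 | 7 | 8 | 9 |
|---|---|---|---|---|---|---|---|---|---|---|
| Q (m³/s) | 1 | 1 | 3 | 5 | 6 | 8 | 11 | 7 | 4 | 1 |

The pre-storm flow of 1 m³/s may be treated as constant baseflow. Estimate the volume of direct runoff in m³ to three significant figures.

V ≈ 1.33 × 10^5 m³

Direct-runoff ordinates (Q − Q_b): 0.0, 0.0, 2.0, 4.0, 5.0, 7.0, 10.0, 6.0, 3.0, 0.0 m³/s.
ΣQ_DR = 37.00 m³/s.
With Δt = 1 h = 3600 s, V = ΣQ_DR · Δt = 37.00 × 3600 = 1.33 × 10^5 m³.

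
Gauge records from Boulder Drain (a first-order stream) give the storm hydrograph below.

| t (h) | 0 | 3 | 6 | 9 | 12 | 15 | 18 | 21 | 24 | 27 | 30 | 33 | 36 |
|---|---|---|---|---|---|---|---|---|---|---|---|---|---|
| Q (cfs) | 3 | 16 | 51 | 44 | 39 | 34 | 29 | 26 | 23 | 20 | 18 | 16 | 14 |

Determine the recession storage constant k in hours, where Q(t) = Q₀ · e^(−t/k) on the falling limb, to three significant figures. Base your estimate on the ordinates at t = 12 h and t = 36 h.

On the falling limb, Q drops from 39 to 14 cfs between t = 12 h and t = 36 h (Δt = 24 h).
k = −Δt / ln(Q₂/Q₁) = −24 / ln(14/39) = 23.4 h.

k ≈ 23.4 h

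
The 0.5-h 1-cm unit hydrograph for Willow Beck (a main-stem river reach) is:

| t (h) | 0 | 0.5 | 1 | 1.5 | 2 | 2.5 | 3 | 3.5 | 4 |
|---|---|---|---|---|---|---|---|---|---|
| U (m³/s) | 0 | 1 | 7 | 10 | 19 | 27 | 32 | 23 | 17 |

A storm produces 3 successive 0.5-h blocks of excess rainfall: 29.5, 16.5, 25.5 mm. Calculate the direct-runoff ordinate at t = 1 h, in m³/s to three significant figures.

Q ≈ 22.3 m³/s

By discrete convolution, Q_j = Σ (P_i / 10 mm) · U_{j−i}.
At t = 1 h (j=2): Q = (29.5/10)·7 + (16.5/10)·1 + (25.5/10)·0 = 22.3 m³/s.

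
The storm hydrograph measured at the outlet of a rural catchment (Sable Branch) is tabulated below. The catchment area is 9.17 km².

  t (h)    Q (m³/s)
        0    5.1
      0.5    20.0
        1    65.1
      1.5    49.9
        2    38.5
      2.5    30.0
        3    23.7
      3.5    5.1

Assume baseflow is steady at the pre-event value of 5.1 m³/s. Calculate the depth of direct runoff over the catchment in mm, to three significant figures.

Direct runoff: 0.0, 14.9, 60.0, 44.8, 33.4, 24.9, 18.6, 0.0 m³/s; ΣQ_DR = 196.6 m³/s.
V = ΣQ_DR · Δt = 196.6 × 1800 s = 3.539 × 10^5 m³.
Over A = 9.17 km², depth = V / A = 38.6 mm.

d ≈ 38.6 mm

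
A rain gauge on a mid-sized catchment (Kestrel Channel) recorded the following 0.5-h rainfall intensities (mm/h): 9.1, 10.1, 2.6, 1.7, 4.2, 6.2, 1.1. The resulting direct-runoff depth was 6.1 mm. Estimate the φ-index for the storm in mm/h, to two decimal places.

Only the 3 blocks with intensity above φ contribute runoff: 9.1, 10.1, 6.2 mm/h.
Σ(I−φ)·Δt = d  ⇒  (9.1+10.1+6.2 − 3φ)·0.5 = 6.1
φ = (25.40 − 6.1/0.5) / 3 = 4.40 mm/h.

φ ≈ 4.40 mm/h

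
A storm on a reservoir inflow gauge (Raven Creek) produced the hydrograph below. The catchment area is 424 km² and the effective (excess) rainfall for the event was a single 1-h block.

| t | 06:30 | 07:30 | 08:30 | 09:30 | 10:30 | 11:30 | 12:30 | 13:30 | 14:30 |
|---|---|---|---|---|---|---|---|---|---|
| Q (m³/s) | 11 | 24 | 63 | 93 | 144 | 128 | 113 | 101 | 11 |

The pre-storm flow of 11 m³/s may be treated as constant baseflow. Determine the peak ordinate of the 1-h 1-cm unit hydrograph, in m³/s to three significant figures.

Direct runoff: 0.0, 13.0, 52.0, 82.0, 133.0, 117.0, 102.0, 90.0, 0.0 m³/s; ΣQ_DR = 589.0 m³/s, peak = 133.0 m³/s.
Runoff depth d = ΣQ_DR·Δt / A = 589.0 × 3600 / (424 km²) = 5.001 mm.
The 1-cm UH is the DRH scaled by (10 mm)/d, so U_p = 133.0 × 10/5.001 = 266 m³/s.

U_p ≈ 266 m³/s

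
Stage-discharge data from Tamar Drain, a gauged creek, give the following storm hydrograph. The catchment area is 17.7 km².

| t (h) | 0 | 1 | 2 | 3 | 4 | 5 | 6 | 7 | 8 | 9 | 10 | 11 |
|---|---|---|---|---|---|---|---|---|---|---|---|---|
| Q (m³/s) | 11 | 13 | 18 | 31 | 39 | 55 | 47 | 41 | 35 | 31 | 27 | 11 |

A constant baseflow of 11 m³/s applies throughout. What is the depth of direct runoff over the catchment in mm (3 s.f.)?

d ≈ 46.2 mm

Direct runoff: 0.0, 2.0, 7.0, 20.0, 28.0, 44.0, 36.0, 30.0, 24.0, 20.0, 16.0, 0.0 m³/s; ΣQ_DR = 227.0 m³/s.
V = ΣQ_DR · Δt = 227.0 × 3600 s = 8.172 × 10^5 m³.
Over A = 17.7 km², depth = V / A = 46.2 mm.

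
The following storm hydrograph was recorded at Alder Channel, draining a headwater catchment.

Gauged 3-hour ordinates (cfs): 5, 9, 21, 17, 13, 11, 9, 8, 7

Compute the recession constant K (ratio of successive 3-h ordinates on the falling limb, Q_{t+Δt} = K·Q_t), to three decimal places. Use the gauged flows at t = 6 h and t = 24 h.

Using the recession-limb readings at t = 6 h and t = 24 h: Q falls from 21 to 7 cfs over 6 intervals.
K = (Q₂/Q₁)^(1/6) = (7/21)^(1/6) = 0.833.

K ≈ 0.833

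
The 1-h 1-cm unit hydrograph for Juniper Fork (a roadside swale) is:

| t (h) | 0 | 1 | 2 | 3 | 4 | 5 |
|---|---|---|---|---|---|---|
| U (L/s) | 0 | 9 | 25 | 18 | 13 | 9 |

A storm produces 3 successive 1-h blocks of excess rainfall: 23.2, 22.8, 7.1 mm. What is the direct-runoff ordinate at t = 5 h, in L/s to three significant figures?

By discrete convolution, Q_j = Σ (P_i / 10 mm) · U_{j−i}.
At t = 5 h (j=5): Q = (23.2/10)·9 + (22.8/10)·13 + (7.1/10)·18 = 63.3 L/s.

Q ≈ 63.3 L/s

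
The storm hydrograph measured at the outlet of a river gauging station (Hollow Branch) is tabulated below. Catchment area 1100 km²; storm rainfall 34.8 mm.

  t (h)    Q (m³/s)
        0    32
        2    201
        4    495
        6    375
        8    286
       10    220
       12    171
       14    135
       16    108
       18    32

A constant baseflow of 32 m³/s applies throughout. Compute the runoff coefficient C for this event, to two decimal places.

C ≈ 0.33

ΣQ_DR = 1735 m³/s; V = ΣQ_DR·Δt = 1.249 × 10^7 m³.
Runoff depth d = V / A = 11.36 mm.
C = d / P = 11.36 / 34.8 = 0.33.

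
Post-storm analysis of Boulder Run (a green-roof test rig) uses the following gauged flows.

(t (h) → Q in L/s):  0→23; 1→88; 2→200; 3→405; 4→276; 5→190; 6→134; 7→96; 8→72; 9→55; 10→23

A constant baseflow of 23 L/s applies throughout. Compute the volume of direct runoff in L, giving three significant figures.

Direct-runoff ordinates (Q − Q_b): 0.0, 65.0, 177.0, 382.0, 253.0, 167.0, 111.0, 73.0, 49.0, 32.0, 0.0 L/s.
ΣQ_DR = 1309 L/s.
With Δt = 1 h = 3600 s, V = ΣQ_DR · Δt = 1309 × 3600 = 4.71 × 10^6 L.

V ≈ 4.71 × 10^6 L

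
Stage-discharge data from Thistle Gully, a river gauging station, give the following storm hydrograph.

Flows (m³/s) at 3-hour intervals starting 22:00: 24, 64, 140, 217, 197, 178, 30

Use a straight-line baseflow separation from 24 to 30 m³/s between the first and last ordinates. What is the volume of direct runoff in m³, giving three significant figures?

Direct-runoff ordinates (Q − Q_b): 0.00, 39.00, 114.00, 190.00, 169.00, 149.00, 0.00 m³/s.
ΣQ_DR = 661.0 m³/s.
With Δt = 3 h = 10800 s, V = ΣQ_DR · Δt = 661.0 × 10800 = 7.14 × 10^6 m³.

V ≈ 7.14 × 10^6 m³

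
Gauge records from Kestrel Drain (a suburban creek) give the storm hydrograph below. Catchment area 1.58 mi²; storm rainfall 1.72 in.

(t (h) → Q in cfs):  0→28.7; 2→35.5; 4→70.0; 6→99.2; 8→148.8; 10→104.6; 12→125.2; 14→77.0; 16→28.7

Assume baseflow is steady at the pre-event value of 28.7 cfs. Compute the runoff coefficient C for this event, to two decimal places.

C ≈ 0.52

ΣQ_DR = 459.4 cfs; V = ΣQ_DR·Δt = 3.308 × 10^6 ft³.
Runoff depth d = V / A = 0.9011 in.
C = d / P = 0.9011 / 1.72 = 0.52.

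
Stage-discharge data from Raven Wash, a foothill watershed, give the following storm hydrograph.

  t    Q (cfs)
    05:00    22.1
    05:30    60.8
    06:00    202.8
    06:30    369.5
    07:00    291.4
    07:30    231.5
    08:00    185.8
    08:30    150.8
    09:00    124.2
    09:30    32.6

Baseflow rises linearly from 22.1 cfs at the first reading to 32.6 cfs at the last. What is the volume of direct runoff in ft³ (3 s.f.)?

Direct-runoff ordinates (Q − Q_b): 0.00, 37.53, 178.37, 343.90, 264.63, 203.57, 156.70, 120.53, 92.77, 0.00 cfs.
ΣQ_DR = 1398 cfs.
With Δt = 0.5 h = 1800 s, V = ΣQ_DR · Δt = 1398 × 1800 = 2.52 × 10^6 ft³.

V ≈ 2.52 × 10^6 ft³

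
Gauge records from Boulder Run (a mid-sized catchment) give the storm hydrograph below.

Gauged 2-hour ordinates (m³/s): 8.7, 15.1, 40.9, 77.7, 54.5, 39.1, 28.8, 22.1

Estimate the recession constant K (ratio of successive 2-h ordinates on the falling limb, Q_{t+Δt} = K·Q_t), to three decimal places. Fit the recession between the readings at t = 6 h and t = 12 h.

K ≈ 0.718

Using the recession-limb readings at t = 6 h and t = 12 h: Q falls from 77.7 to 28.8 m³/s over 3 intervals.
K = (Q₂/Q₁)^(1/3) = (28.8/77.7)^(1/3) = 0.718.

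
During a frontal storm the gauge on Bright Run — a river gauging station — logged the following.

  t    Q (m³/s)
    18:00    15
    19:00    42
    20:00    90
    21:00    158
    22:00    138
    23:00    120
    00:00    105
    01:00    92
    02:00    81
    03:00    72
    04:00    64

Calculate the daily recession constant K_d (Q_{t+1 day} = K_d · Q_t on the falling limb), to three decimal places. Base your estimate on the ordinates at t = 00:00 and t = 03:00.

K_d ≈ 0.049

Between t = 00:00 and t = 03:00 the flow falls from 105 to 72 m³/s over 3×1 h = 3 h.
Per-interval ratio K = (72/105)^(1/3) = 0.8818; K_d = K^(24/1) = 0.049.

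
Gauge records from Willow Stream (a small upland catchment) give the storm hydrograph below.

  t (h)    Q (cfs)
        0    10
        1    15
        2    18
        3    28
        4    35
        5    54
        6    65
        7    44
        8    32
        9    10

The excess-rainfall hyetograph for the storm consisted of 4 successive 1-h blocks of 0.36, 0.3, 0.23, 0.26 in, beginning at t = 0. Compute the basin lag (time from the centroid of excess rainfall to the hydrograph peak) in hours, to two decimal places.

Centroid of excess rainfall: t_c = Σ P_i·t̄_i / ΣP_i = 1.8391 h (block centres at 0.5, 1.5, 2.5, 3.5 h).
Hydrograph peak occurs at t = 6 h, so basin lag t_L = 6 − 1.8391 = 4.16 h.

t_L ≈ 4.16 h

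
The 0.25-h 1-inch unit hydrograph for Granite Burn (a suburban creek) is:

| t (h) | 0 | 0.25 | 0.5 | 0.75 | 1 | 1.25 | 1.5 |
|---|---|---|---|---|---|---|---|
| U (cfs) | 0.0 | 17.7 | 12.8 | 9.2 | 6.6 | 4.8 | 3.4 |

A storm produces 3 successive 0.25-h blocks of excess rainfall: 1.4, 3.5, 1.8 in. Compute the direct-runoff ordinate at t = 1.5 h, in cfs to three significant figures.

Q ≈ 33.4 cfs

By discrete convolution, Q_j = Σ (P_i / 1 in) · U_{j−i}.
At t = 1.5 h (j=6): Q = (1.4/1)·3.4 + (3.5/1)·4.8 + (1.8/1)·6.6 = 33.4 cfs.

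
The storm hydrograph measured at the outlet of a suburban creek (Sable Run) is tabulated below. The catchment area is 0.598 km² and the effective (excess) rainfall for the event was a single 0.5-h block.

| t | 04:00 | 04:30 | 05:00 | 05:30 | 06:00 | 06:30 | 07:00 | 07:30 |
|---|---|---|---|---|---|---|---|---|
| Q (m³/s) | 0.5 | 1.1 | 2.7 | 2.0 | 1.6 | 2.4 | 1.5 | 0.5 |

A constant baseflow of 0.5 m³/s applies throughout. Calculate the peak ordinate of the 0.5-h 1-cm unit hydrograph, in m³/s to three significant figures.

Direct runoff: 0.0, 0.6, 2.2, 1.5, 1.1, 1.9, 1.0, 0.0 m³/s; ΣQ_DR = 8.300 m³/s, peak = 2.2 m³/s.
Runoff depth d = ΣQ_DR·Δt / A = 8.300 × 1800 / (0.598 km²) = 24.98 mm.
The 1-cm UH is the DRH scaled by (10 mm)/d, so U_p = 2.2 × 10/24.98 = 0.881 m³/s.

U_p ≈ 0.881 m³/s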